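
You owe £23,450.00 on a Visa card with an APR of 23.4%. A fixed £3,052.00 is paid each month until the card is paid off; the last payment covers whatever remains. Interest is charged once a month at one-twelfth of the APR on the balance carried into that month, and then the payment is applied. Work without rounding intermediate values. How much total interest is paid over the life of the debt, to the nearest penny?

Monthly rate r = 23.4%/12 = 1.95% = 0.0195.
Payoff takes n = ⌈−ln(1 − rB₀/P)/ln(1+r)⌉ = ⌈8.405⌉ = 9 payments; the last is £1,242.63.
Total paid = 8·£3,052.00 + £1,242.63 = £25,658.63.
Total interest = total paid − principal = £25,658.63 − £23,450.00 = £2,208.63.

£2,208.63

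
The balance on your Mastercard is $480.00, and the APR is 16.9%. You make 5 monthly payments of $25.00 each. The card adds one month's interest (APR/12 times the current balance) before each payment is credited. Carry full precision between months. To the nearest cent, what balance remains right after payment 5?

Monthly rate r = 16.9%/12 = 1.40833% = 0.0140833.
Each month: B ← B·(1+r) − $25.00.
Month 1: interest $6.76; balance after payment $461.76.
Month 2: interest $6.50; balance after payment $443.26.
Month 3: interest $6.24; balance after payment $424.51.
Month 4: interest $5.98; balance after payment $405.48.
Month 5: interest $5.71; balance after payment $386.19.

$386.19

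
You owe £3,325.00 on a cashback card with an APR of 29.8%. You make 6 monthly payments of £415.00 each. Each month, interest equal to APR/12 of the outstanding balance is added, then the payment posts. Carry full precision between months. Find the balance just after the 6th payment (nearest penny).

Monthly rate r = 29.8%/12 = 2.48333% = 0.0248333.
Each month: B ← B·(1+r) − £415.00.
Month 1: interest £82.57; balance after payment £2,992.57.
Month 2: interest £74.32; balance after payment £2,651.89.
Month 3: interest £65.86; balance after payment £2,302.74.
Month 4: interest £57.18; balance after payment £1,944.93.
Month 5: interest £48.30; balance after payment £1,578.23.
Month 6: interest £39.19; balance after payment £1,202.42.

£1,202.42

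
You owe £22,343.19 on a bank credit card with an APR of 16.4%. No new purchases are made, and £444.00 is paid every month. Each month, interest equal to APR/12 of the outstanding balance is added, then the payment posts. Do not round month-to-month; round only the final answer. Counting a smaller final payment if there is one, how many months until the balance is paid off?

Monthly rate r = 16.4%/12 = 1.36667% = 0.0136667.
Recurrence: B ← B·(1+r) − £444.00.
Month 1: interest £305.36; balance after payment £22,204.55.
Month 2: interest £303.46; balance after payment £22,064.01.
Closed form: n = −ln(1 − rB₀/P)/ln(1+r) = −ln(0.31226)/ln(1.01367) ≈ 85.746, so the balance reaches zero during payment 86.

86 payments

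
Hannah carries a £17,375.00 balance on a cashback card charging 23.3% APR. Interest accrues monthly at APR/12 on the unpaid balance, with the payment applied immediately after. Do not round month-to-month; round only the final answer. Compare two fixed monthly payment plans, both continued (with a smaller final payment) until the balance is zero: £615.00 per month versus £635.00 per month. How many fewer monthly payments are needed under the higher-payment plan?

Monthly rate r = 23.3%/12 = 1.94167% = 0.0194167.
At £615.00/mo: n = ⌈−ln(1 − rB₀/P)/ln(1+r)⌉ = 42 payments (last £220.75); total interest = total paid − £17,375.00 = £8,060.75.
At £635.00/mo: 40 payments (last £257.83); total interest £7,647.83.
Payments saved = 42 − 40 = 2.

2 fewer payments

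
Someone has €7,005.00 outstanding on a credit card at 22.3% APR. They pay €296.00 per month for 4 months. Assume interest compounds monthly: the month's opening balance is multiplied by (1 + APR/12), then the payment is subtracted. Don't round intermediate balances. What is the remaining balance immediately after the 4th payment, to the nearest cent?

€6,322.99

Monthly rate r = 22.3%/12 = 1.85833% = 0.0185833.
Each month: B ← B·(1+r) − €296.00.
Month 1: interest €130.18; balance after payment €6,839.18.
Month 2: interest €127.09; balance after payment €6,670.27.
Month 3: interest €123.96; balance after payment €6,498.23.
Month 4: interest €120.76; balance after payment €6,322.99.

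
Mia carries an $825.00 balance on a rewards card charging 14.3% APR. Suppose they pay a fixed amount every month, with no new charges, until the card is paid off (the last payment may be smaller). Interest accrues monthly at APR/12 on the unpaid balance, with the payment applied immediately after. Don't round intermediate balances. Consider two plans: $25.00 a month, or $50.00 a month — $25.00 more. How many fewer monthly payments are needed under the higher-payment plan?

Monthly rate r = 14.3%/12 = 1.19167% = 0.0119167.
At $25.00/mo: n = ⌈−ln(1 − rB₀/P)/ln(1+r)⌉ = 43 payments (last $4.45); total interest = total paid − $825.00 = $229.45.
At $50.00/mo: 19 payments (last $24.14); total interest $99.14.
Payments saved = 43 − 19 = 24.

24 fewer payments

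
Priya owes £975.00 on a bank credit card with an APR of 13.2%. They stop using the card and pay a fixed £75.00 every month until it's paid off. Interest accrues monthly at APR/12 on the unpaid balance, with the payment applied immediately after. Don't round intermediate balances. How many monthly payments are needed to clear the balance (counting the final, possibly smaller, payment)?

Monthly rate r = 13.2%/12 = 1.1% = 0.011.
Recurrence: B ← B·(1+r) − £75.00.
Month 1: interest £10.72; balance after payment £910.73.
Month 2: interest £10.02; balance after payment £845.74.
Closed form: n = −ln(1 − rB₀/P)/ln(1+r) = −ln(0.857)/ln(1.011) ≈ 14.106, so the balance reaches zero during payment 15.

15 payments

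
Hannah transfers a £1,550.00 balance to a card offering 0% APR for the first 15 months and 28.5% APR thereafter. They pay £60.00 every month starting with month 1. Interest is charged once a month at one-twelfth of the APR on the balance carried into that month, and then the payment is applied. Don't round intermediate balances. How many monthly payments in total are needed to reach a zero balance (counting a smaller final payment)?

Promo months 1–15 at r₀ = 0%/12 = 0; months 16+ at r₁ = 28.5%/12 = 0.02375.
After month 15 (no interest yet): B = £1,550.00 − 15·£60.00 = £650.00.
Then at r₁ with £60.00/mo: n₂ = −ln(1 − r₁·B/P)/ln(1+r₁) ≈ 12.67 → 13 more payments.

28 months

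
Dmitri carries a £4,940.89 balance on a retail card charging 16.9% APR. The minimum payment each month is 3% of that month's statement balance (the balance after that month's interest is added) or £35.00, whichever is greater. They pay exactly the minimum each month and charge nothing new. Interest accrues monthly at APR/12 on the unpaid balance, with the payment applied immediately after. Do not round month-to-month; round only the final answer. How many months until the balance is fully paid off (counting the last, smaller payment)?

133 months

Monthly rate r = 16.9%/12 = 1.40833% = 0.0140833.
While 3% of the post-interest balance exceeds £35.00, each month B ← (B·(1+r))·(1 − 0.03), i.e. B shrinks by the factor (1+r)·0.97 = 0.98366.
This holds for months 1–89. Entering month 90 the balance is £1,140.37; 3% of the post-interest balance is now below £35.00, so the flat £35.00 minimum applies from here.
From month 90 a fixed £35.00 at rate r clears £1,140.37 in 44 more payments. Total: 89 + 44 = 133 months.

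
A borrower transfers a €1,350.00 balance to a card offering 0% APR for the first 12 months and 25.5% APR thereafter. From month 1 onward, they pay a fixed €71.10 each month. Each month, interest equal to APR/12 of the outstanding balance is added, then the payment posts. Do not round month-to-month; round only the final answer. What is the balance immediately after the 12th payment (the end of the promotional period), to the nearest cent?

€496.80

Promo months 1–12 at r₀ = 0%/12 = 0; months 13+ at r₁ = 25.5%/12 = 0.02125.
After month 12 (no interest yet): B = €1,350.00 − 12·€71.10 = €496.80.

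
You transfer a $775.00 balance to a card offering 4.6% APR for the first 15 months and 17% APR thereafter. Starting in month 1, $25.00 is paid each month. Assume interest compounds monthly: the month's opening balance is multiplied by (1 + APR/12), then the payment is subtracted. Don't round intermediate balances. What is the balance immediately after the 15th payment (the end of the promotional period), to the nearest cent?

Promo months 1–15 at r₀ = 4.6%/12 = 0.00383333; months 16+ at r₁ = 17%/12 = 0.0141667.
After month 15: iterate B ← B·(1+r₀) − $25.00 for 15 months → $435.55.

$435.55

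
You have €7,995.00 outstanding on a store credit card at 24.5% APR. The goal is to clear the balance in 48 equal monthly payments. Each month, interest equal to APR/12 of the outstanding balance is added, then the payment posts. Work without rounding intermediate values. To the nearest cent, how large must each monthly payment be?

Monthly rate r = 24.5%/12 = 2.04167% = 0.0204167.
Level-payment amortization: P = B₀·r / (1 − (1+r)^(−n)) = 7995.00·0.0204167 / (1 − 1.02042^(−48)).
Denominator 1 − (1+r)^(−48) = 0.62096622.
P = 163.231 / 0.62096622 ≈ 262.87.

€262.87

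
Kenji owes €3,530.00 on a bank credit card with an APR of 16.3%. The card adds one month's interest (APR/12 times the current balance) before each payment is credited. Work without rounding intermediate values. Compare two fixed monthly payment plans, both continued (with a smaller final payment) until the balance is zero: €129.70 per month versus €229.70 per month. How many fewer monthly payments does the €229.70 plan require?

Monthly rate r = 16.3%/12 = 1.35833% = 0.0135833.
At €129.70/mo: n = ⌈−ln(1 − rB₀/P)/ln(1+r)⌉ = 35 payments (last €27.29); total interest = total paid − €3,530.00 = €907.09.
At €229.70/mo: 18 payments (last €81.65); total interest €456.55.
Payments saved = 35 − 18 = 17.

17 fewer payments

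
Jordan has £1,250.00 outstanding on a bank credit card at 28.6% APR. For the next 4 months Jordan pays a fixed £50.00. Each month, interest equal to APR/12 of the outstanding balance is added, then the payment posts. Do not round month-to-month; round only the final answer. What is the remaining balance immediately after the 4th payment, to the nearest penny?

£1,166.23

Monthly rate r = 28.6%/12 = 2.38333% = 0.0238333.
Each month: B ← B·(1+r) − £50.00.
Month 1: interest £29.79; balance after payment £1,229.79.
Month 2: interest £29.31; balance after payment £1,209.10.
Month 3: interest £28.82; balance after payment £1,187.92.
Month 4: interest £28.31; balance after payment £1,166.23.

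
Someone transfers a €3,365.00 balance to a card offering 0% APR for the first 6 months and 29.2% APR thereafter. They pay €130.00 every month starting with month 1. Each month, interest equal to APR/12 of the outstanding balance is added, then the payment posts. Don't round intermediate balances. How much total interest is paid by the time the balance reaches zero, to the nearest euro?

€992

Promo months 1–6 at r₀ = 0%/12 = 0; months 7+ at r₁ = 29.2%/12 = 0.0243333.
After month 6 (no interest yet): B = €3,365.00 − 6·€130.00 = €2,585.00.
Then at r₁ with €130.00/mo: n₂ = −ln(1 − r₁·B/P)/ln(1+r₁) ≈ 27.51 → 28 more payments.
Total paid = 33·€130.00 + €66.58 = €4,356.58; interest = €4,356.58 − €3,365.00 = €991.58.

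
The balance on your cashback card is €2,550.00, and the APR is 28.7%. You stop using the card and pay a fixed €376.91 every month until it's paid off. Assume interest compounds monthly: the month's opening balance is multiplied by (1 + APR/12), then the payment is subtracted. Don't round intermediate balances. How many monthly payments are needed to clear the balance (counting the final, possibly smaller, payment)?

Monthly rate r = 28.7%/12 = 2.39167% = 0.0239167.
Recurrence: B ← B·(1+r) − €376.91.
Month 1: interest €60.99; balance after payment €2,234.08.
Month 2: interest €53.43; balance after payment €1,910.60.
Closed form: n = −ln(1 − rB₀/P)/ln(1+r) = −ln(0.83819)/ln(1.02392) ≈ 7.468, so the balance reaches zero during payment 8.

8 months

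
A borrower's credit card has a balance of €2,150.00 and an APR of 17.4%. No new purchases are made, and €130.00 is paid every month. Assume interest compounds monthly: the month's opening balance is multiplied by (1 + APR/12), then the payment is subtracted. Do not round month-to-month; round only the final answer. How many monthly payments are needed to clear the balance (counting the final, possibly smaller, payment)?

20 months

Monthly rate r = 17.4%/12 = 1.45% = 0.0145.
Recurrence: B ← B·(1+r) − €130.00.
Month 1: interest €31.17; balance after payment €2,051.18.
Month 2: interest €29.74; balance after payment €1,950.92.
Closed form: n = −ln(1 − rB₀/P)/ln(1+r) = −ln(0.76019)/ln(1.0145) ≈ 19.046, so the balance reaches zero during payment 20.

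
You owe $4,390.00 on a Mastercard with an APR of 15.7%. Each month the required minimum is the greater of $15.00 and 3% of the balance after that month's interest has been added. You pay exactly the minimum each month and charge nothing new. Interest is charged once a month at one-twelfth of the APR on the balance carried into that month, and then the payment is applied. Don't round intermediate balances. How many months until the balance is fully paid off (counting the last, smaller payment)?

169 months

Monthly rate r = 15.7%/12 = 1.30833% = 0.0130833.
While 3% of the post-interest balance exceeds $15.00, each month B ← (B·(1+r))·(1 − 0.03), i.e. B shrinks by the factor (1+r)·0.97 = 0.98269.
This holds for months 1–126. Entering month 127 the balance is $486.40; 3% of the post-interest balance is now below $15.00, so the flat $15.00 minimum applies from here.
From month 127 a fixed $15.00 at rate r clears $486.40 in 43 more payments. Total: 126 + 43 = 169 months.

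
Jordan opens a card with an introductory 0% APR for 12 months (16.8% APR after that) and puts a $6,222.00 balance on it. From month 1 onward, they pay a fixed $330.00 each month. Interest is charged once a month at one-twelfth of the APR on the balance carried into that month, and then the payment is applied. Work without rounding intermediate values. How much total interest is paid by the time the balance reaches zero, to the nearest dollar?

Promo months 1–12 at r₀ = 0%/12 = 0; months 13+ at r₁ = 16.8%/12 = 0.014.
After month 12 (no interest yet): B = $6,222.00 − 12·$330.00 = $2,262.00.
Then at r₁ with $330.00/mo: n₂ = −ln(1 − r₁·B/P)/ln(1+r₁) ≈ 7.26 → 8 more payments.
Total paid = 19·$330.00 + $85.07 = $6,355.07; interest = $6,355.07 − $6,222.00 = $133.07.

$133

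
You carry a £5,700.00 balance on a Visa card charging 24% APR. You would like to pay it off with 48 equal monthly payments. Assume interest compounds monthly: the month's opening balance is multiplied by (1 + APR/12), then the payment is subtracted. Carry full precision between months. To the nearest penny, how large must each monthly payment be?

Monthly rate r = 24%/12 = 2% = 0.02.
Level-payment amortization: P = B₀·r / (1 − (1+r)^(−n)) = 5700.00·0.02 / (1 − 1.02^(−48)).
Denominator 1 − (1+r)^(−48) = 0.613462391.
P = 114 / 0.613462391 ≈ 185.83.

£185.83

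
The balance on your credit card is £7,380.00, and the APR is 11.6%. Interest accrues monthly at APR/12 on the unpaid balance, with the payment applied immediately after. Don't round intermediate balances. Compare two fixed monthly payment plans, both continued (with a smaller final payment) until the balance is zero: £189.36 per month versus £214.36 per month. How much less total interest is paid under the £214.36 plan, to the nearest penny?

£289.34

Monthly rate r = 11.6%/12 = 0.966667% = 0.00966667.
At £189.36/mo: n = ⌈−ln(1 − rB₀/P)/ln(1+r)⌉ = 50 payments (last £27.75); total interest = total paid − £7,380.00 = £1,926.39.
At £214.36/mo: 43 payments (last £13.93); total interest £1,637.05.
Interest saved = £1,926.39 − £1,637.05 = £289.34.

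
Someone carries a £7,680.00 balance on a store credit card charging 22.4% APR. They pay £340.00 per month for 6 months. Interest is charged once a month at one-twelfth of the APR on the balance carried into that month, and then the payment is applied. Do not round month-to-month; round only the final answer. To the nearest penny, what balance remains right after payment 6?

£6,443.71

Monthly rate r = 22.4%/12 = 1.86667% = 0.0186667.
Each month: B ← B·(1+r) − £340.00.
Month 1: interest £143.36; balance after payment £7,483.36.
Month 2: interest £139.69; balance after payment £7,283.05.
Month 3: interest £135.95; balance after payment £7,079.00.
Month 4: interest £132.14; balance after payment £6,871.14.
Month 5: interest £128.26; balance after payment £6,659.40.
Month 6: interest £124.31; balance after payment £6,443.71.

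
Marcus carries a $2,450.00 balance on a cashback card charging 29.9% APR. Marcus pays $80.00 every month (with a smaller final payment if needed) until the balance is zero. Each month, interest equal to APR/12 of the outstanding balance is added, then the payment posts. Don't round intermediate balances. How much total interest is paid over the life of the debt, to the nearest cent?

$2,231.03

Monthly rate r = 29.9%/12 = 2.49167% = 0.0249167.
Payoff takes n = ⌈−ln(1 − rB₀/P)/ln(1+r)⌉ = ⌈58.510⌉ = 59 payments; the last is $41.03.
Total paid = 58·$80.00 + $41.03 = $4,681.03.
Total interest = total paid − principal = $4,681.03 − $2,450.00 = $2,231.03.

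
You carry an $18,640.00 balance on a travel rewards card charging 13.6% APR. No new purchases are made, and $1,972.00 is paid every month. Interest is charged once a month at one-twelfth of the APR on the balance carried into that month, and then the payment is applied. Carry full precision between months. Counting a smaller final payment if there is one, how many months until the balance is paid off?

11 months

Monthly rate r = 13.6%/12 = 1.13333% = 0.0113333.
Recurrence: B ← B·(1+r) − $1,972.00.
Month 1: interest $211.25; balance after payment $16,879.25.
Month 2: interest $191.30; balance after payment $15,098.55.
Closed form: n = −ln(1 − rB₀/P)/ln(1+r) = −ln(0.89287)/ln(1.01133) ≈ 10.055, so the balance reaches zero during payment 11.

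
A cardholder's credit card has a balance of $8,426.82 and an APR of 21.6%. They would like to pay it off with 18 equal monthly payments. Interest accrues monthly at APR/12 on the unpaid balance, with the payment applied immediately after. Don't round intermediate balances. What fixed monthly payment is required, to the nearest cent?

$552.25

Monthly rate r = 21.6%/12 = 1.8% = 0.018.
Level-payment amortization: P = B₀·r / (1 − (1+r)^(−n)) = 8426.82·0.018 / (1 − 1.018^(−18)).
Denominator 1 − (1+r)^(−18) = 0.274662726.
P = 151.683 / 0.274662726 ≈ 552.25.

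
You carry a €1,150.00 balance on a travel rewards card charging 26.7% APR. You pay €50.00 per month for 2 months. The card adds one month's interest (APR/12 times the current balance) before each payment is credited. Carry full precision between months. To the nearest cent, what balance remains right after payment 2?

Monthly rate r = 26.7%/12 = 2.225% = 0.02225.
Each month: B ← B·(1+r) − €50.00.
Month 1: interest €25.59; balance after payment €1,125.59.
Month 2: interest €25.04; balance after payment €1,100.63.

€1,100.63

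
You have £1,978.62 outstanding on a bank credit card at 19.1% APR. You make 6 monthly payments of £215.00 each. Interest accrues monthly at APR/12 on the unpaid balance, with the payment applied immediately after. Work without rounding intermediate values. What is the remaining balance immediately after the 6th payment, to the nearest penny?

Monthly rate r = 19.1%/12 = 1.59167% = 0.0159167.
Each month: B ← B·(1+r) − £215.00.
Month 1: interest £31.49; balance after payment £1,795.11.
Month 2: interest £28.57; balance after payment £1,608.69.
Month 3: interest £25.60; balance after payment £1,419.29.
Month 4: interest £22.59; balance after payment £1,226.88.
Month 5: interest £19.53; balance after payment £1,031.41.
Month 6: interest £16.42; balance after payment £832.82.

£832.82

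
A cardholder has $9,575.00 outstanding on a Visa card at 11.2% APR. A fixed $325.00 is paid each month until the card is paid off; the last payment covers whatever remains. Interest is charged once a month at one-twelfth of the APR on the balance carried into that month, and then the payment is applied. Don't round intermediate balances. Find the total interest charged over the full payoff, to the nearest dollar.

$1,674

Monthly rate r = 11.2%/12 = 0.933333% = 0.00933333.
Payoff takes n = ⌈−ln(1 − rB₀/P)/ln(1+r)⌉ = ⌈34.612⌉ = 35 payments; the last is $199.30.
Total paid = 34·$325.00 + $199.30 = $11,249.30.
Total interest = total paid − principal = $11,249.30 − $9,575.00 = $1,674.30.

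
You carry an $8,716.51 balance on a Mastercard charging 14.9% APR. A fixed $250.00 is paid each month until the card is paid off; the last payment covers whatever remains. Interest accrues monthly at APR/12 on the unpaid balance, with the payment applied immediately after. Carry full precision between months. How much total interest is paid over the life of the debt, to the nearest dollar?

Monthly rate r = 14.9%/12 = 1.24167% = 0.0124167.
Payoff takes n = ⌈−ln(1 − rB₀/P)/ln(1+r)⌉ = ⌈45.968⌉ = 46 payments; the last is $242.05.
Total paid = 45·$250.00 + $242.05 = $11,492.05.
Total interest = total paid − principal = $11,492.05 − $8,716.51 = $2,775.54.

$2,776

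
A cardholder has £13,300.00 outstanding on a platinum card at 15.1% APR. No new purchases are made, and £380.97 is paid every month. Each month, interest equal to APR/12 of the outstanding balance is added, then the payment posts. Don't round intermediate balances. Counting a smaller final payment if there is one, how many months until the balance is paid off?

47 payments

Monthly rate r = 15.1%/12 = 1.25833% = 0.0125833.
Recurrence: B ← B·(1+r) − £380.97.
Month 1: interest £167.36; balance after payment £13,086.39.
Month 2: interest £164.67; balance after payment £12,870.09.
Closed form: n = −ln(1 − rB₀/P)/ln(1+r) = −ln(0.5607)/ln(1.01258) ≈ 46.267, so the balance reaches zero during payment 47.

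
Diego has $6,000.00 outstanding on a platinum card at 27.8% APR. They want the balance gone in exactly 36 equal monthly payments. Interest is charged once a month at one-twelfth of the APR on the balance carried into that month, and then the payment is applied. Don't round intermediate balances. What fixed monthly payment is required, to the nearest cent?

$247.53

Monthly rate r = 27.8%/12 = 2.31667% = 0.0231667.
Level-payment amortization: P = B₀·r / (1 − (1+r)^(−n)) = 6000.00·0.0231667 / (1 − 1.02317^(−36)).
Denominator 1 − (1+r)^(−36) = 0.561539765.
P = 139 / 0.561539765 ≈ 247.53.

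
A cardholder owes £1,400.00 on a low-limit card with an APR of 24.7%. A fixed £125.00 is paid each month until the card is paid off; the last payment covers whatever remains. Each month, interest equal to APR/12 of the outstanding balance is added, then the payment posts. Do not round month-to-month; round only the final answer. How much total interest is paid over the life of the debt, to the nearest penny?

£207.92

Monthly rate r = 24.7%/12 = 2.05833% = 0.0205833.
Payoff takes n = ⌈−ln(1 − rB₀/P)/ln(1+r)⌉ = ⌈12.862⌉ = 13 payments; the last is £107.92.
Total paid = 12·£125.00 + £107.92 = £1,607.92.
Total interest = total paid − principal = £1,607.92 − £1,400.00 = £207.92.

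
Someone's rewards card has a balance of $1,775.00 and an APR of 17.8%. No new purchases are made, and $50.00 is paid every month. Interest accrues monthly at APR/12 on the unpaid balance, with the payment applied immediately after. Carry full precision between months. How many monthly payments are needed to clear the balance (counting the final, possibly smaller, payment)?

51 months

Monthly rate r = 17.8%/12 = 1.48333% = 0.0148333.
Recurrence: B ← B·(1+r) − $50.00.
Month 1: interest $26.33; balance after payment $1,751.33.
Month 2: interest $25.98; balance after payment $1,727.31.
Closed form: n = −ln(1 − rB₀/P)/ln(1+r) = −ln(0.47342)/ln(1.01483) ≈ 50.785, so the balance reaches zero during payment 51.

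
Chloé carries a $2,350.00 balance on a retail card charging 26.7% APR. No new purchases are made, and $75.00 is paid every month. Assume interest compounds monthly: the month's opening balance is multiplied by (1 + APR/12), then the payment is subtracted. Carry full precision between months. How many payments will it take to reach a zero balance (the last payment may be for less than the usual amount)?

55 payments

Monthly rate r = 26.7%/12 = 2.225% = 0.02225.
Recurrence: B ← B·(1+r) − $75.00.
Month 1: interest $52.29; balance after payment $2,327.29.
Month 2: interest $51.78; balance after payment $2,304.07.
Closed form: n = −ln(1 − rB₀/P)/ln(1+r) = −ln(0.30283)/ln(1.02225) ≈ 54.284, so the balance reaches zero during payment 55.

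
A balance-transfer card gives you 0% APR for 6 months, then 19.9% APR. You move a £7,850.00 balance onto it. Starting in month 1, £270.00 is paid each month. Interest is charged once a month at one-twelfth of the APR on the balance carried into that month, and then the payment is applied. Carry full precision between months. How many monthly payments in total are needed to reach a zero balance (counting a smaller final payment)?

Promo months 1–6 at r₀ = 0%/12 = 0; months 7+ at r₁ = 19.9%/12 = 0.0165833.
After month 6 (no interest yet): B = £7,850.00 − 6·£270.00 = £6,230.00.
Then at r₁ with £270.00/mo: n₂ = −ln(1 − r₁·B/P)/ln(1+r₁) ≈ 29.32 → 30 more payments.

36 payments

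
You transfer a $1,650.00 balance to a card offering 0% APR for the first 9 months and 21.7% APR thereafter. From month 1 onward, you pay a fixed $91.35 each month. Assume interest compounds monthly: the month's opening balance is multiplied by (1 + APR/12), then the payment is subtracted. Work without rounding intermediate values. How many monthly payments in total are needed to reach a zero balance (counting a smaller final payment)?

Promo months 1–9 at r₀ = 0%/12 = 0; months 10+ at r₁ = 21.7%/12 = 0.0180833.
After month 9 (no interest yet): B = $1,650.00 − 9·$91.35 = $827.85.
Then at r₁ with $91.35/mo: n₂ = −ln(1 − r₁·B/P)/ln(1+r₁) ≈ 9.99 → 10 more payments.

19 months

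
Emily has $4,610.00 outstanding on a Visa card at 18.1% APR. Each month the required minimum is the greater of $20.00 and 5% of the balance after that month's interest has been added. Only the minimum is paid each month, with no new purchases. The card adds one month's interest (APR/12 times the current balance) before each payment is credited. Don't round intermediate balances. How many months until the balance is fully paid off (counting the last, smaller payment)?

92 months

Monthly rate r = 18.1%/12 = 1.50833% = 0.0150833.
While 5% of the post-interest balance exceeds $20.00, each month B ← (B·(1+r))·(1 − 0.05), i.e. B shrinks by the factor (1+r)·0.95 = 0.96433.
This holds for months 1–68. Entering month 69 the balance is $389.96; 5% of the post-interest balance is now below $20.00, so the flat $20.00 minimum applies from here.
From month 69 a fixed $20.00 at rate r clears $389.96 in 24 more payments. Total: 68 + 24 = 92 months.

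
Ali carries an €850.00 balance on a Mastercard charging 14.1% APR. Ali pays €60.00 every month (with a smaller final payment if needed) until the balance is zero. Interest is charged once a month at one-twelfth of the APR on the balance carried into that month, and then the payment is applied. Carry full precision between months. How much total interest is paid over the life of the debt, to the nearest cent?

€85.26

Monthly rate r = 14.1%/12 = 1.175% = 0.01175.
Payoff takes n = ⌈−ln(1 − rB₀/P)/ln(1+r)⌉ = ⌈15.586⌉ = 16 payments; the last is €35.26.
Total paid = 15·€60.00 + €35.26 = €935.26.
Total interest = total paid − principal = €935.26 − €850.00 = €85.26.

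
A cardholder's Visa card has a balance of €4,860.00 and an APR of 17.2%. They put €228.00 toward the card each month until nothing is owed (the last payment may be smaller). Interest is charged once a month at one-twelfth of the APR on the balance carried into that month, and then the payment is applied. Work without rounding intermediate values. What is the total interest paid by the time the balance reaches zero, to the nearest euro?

€982

Monthly rate r = 17.2%/12 = 1.43333% = 0.0143333.
Payoff takes n = ⌈−ln(1 − rB₀/P)/ln(1+r)⌉ = ⌈25.619⌉ = 26 payments; the last is €141.55.
Total paid = 25·€228.00 + €141.55 = €5,841.55.
Total interest = total paid − principal = €5,841.55 − €4,860.00 = €981.55.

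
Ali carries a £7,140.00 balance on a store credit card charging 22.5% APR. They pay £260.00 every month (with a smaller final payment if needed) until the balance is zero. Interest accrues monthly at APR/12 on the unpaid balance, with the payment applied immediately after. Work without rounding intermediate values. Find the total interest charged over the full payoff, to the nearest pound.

£2,985

Monthly rate r = 22.5%/12 = 1.875% = 0.01875.
Payoff takes n = ⌈−ln(1 − rB₀/P)/ln(1+r)⌉ = ⌈38.942⌉ = 39 payments; the last is £245.14.
Total paid = 38·£260.00 + £245.14 = £10,125.14.
Total interest = total paid − principal = £10,125.14 − £7,140.00 = £2,985.14.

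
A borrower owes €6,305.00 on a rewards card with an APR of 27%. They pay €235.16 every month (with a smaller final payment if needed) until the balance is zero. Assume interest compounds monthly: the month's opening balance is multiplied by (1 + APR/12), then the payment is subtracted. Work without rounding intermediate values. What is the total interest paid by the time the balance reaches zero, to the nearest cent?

Monthly rate r = 27%/12 = 2.25% = 0.0225.
Payoff takes n = ⌈−ln(1 − rB₀/P)/ln(1+r)⌉ = ⌈41.548⌉ = 42 payments; the last is €129.56.
Total paid = 41·€235.16 + €129.56 = €9,771.12.
Total interest = total paid − principal = €9,771.12 − €6,305.00 = €3,466.12.

€3,466.12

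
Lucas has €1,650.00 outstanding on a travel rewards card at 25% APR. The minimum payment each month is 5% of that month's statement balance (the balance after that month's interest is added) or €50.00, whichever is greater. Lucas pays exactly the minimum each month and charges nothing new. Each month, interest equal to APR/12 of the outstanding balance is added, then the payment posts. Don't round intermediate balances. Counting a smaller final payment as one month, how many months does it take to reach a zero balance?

43 months

Monthly rate r = 25%/12 = 2.08333% = 0.0208333.
While 5% of the post-interest balance exceeds €50.00, each month B ← (B·(1+r))·(1 − 0.05), i.e. B shrinks by the factor (1+r)·0.95 = 0.96979.
This holds for months 1–17. Entering month 18 the balance is €979.53; 5% of the post-interest balance is now below €50.00, so the flat €50.00 minimum applies from here.
From month 18 a fixed €50.00 at rate r clears €979.53 in 26 more payments. Total: 17 + 26 = 43 months.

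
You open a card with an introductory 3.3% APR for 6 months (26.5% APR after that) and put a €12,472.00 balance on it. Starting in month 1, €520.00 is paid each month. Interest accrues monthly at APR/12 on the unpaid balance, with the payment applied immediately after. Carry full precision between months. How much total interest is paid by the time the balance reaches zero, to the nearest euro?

Promo months 1–6 at r₀ = 3.3%/12 = 0.00275; months 7+ at r₁ = 26.5%/12 = 0.0220833.
After month 6: iterate B ← B·(1+r₀) − €520.00 for 6 months → €9,537.68.
Then at r₁ with €520.00/mo: n₂ = −ln(1 − r₁·B/P)/ln(1+r₁) ≈ 23.77 → 24 more payments.
Total paid = 29·€520.00 + €402.87 = €15,482.87; interest = €15,482.87 − €12,472.00 = €3,010.87.

€3,011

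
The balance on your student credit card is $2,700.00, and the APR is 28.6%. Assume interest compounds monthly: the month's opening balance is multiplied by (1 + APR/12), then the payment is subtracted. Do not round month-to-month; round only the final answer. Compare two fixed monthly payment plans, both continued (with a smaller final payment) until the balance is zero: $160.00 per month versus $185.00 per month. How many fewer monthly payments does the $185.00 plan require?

3 fewer payments

Monthly rate r = 28.6%/12 = 2.38333% = 0.0238333.
At $160.00/mo: n = ⌈−ln(1 − rB₀/P)/ln(1+r)⌉ = 22 payments (last $135.08); total interest = total paid − $2,700.00 = $795.08.
At $185.00/mo: 19 payments (last $27.72); total interest $657.72.
Payments saved = 22 − 19 = 3.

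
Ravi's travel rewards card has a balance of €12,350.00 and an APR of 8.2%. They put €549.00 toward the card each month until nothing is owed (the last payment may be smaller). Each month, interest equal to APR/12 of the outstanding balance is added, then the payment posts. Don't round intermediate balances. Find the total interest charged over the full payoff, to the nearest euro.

€1,106

Monthly rate r = 8.2%/12 = 0.683333% = 0.00683333.
Payoff takes n = ⌈−ln(1 − rB₀/P)/ln(1+r)⌉ = ⌈24.508⌉ = 25 payments; the last is €279.52.
Total paid = 24·€549.00 + €279.52 = €13,455.52.
Total interest = total paid − principal = €13,455.52 − €12,350.00 = €1,105.52.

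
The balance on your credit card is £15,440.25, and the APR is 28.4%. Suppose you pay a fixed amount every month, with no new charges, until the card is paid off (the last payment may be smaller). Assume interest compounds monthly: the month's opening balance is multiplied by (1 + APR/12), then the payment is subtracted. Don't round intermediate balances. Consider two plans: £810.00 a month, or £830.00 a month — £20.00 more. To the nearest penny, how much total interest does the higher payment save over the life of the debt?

£183.64

Monthly rate r = 28.4%/12 = 2.36667% = 0.0236667.
At £810.00/mo: n = ⌈−ln(1 − rB₀/P)/ln(1+r)⌉ = 26 payments (last £526.05); total interest = total paid − £15,440.25 = £5,335.80.
At £830.00/mo: 25 payments (last £672.41); total interest £5,152.16.
Interest saved = £5,335.80 − £5,152.16 = £183.64.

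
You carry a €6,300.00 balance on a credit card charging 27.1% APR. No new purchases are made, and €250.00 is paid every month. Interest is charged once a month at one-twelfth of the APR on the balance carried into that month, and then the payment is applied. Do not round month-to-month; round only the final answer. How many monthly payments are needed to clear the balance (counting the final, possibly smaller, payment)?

38 payments

Monthly rate r = 27.1%/12 = 2.25833% = 0.0225833.
Recurrence: B ← B·(1+r) − €250.00.
Month 1: interest €142.28; balance after payment €6,192.27.
Month 2: interest €139.84; balance after payment €6,082.12.
Closed form: n = −ln(1 − rB₀/P)/ln(1+r) = −ln(0.4309)/ln(1.02258) ≈ 37.698, so the balance reaches zero during payment 38.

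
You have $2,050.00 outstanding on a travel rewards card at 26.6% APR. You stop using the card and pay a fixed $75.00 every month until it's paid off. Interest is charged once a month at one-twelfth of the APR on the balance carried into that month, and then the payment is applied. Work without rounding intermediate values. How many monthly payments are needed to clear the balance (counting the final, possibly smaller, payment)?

43 months

Monthly rate r = 26.6%/12 = 2.21667% = 0.0221667.
Recurrence: B ← B·(1+r) − $75.00.
Month 1: interest $45.44; balance after payment $2,020.44.
Month 2: interest $44.79; balance after payment $1,990.23.
Closed form: n = −ln(1 − rB₀/P)/ln(1+r) = −ln(0.39411)/ln(1.02217) ≈ 42.469, so the balance reaches zero during payment 43.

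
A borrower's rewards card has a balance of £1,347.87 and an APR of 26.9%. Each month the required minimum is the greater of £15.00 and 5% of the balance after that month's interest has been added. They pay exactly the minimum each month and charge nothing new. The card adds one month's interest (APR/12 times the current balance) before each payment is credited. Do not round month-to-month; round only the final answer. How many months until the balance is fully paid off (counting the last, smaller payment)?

79 months

Monthly rate r = 26.9%/12 = 2.24167% = 0.0224167.
While 5% of the post-interest balance exceeds £15.00, each month B ← (B·(1+r))·(1 − 0.05), i.e. B shrinks by the factor (1+r)·0.95 = 0.9713.
This holds for months 1–53. Entering month 54 the balance is £287.92; 5% of the post-interest balance is now below £15.00, so the flat £15.00 minimum applies from here.
From month 54 a fixed £15.00 at rate r clears £287.92 in 26 more payments. Total: 53 + 26 = 79 months.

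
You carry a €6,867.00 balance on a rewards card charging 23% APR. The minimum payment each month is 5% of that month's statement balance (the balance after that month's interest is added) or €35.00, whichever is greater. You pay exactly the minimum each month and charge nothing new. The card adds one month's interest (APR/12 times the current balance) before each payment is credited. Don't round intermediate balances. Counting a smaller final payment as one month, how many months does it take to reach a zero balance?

97 months

Monthly rate r = 23%/12 = 1.91667% = 0.0191667.
While 5% of the post-interest balance exceeds €35.00, each month B ← (B·(1+r))·(1 − 0.05), i.e. B shrinks by the factor (1+r)·0.95 = 0.96821.
This holds for months 1–72. Entering month 73 the balance is €670.69; 5% of the post-interest balance is now below €35.00, so the flat €35.00 minimum applies from here.
From month 73 a fixed €35.00 at rate r clears €670.69 in 25 more payments. Total: 72 + 25 = 97 months.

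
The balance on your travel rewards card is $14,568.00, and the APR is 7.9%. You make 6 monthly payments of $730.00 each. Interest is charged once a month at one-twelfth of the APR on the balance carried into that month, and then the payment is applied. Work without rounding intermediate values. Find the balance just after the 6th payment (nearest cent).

$10,700.27

Monthly rate r = 7.9%/12 = 0.658333% = 0.00658333.
Each month: B ← B·(1+r) − $730.00.
Month 1: interest $95.91; balance after payment $13,933.91.
Month 2: interest $91.73; balance after payment $13,295.64.
Month 3: interest $87.53; balance after payment $12,653.17.
Month 4: interest $83.30; balance after payment $12,006.47.
Month 5: interest $79.04; balance after payment $11,355.51.
Month 6: interest $74.76; balance after payment $10,700.27.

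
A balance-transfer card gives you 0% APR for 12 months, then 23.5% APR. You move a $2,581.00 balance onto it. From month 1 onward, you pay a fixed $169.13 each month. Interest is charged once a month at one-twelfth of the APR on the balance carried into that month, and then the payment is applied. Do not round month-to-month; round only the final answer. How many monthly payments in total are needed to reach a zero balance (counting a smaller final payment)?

Promo months 1–12 at r₀ = 0%/12 = 0; months 13+ at r₁ = 23.5%/12 = 0.0195833.
After month 12 (no interest yet): B = $2,581.00 − 12·$169.13 = $551.44.
Then at r₁ with $169.13/mo: n₂ = −ln(1 − r₁·B/P)/ln(1+r₁) ≈ 3.40 → 4 more payments.

16 payments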